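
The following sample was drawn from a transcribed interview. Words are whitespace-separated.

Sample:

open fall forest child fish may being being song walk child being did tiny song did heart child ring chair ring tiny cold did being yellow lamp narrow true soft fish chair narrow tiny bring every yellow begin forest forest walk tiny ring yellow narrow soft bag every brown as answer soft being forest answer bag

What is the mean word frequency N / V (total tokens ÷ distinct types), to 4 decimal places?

N = 56 tokens, V = 27 types.
Mean frequency = N / V = 56 / 27 = 2.0741

2.0741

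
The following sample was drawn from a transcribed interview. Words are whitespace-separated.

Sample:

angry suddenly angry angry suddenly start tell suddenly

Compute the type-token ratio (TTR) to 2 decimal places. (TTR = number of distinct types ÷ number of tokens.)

0.50

N = 8 tokens, V = 4 types.
TTR = V / N = 4 / 8 = 0.50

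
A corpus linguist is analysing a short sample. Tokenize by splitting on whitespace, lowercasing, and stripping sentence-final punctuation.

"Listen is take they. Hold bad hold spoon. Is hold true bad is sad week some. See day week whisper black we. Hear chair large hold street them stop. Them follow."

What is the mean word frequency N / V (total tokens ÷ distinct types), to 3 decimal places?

1.348

N = 31 tokens, V = 23 types.
Mean frequency = N / V = 31 / 23 = 1.348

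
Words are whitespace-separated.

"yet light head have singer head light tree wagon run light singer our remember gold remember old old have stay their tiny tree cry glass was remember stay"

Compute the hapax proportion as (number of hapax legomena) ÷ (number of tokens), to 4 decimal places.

0.3571

Frequencies: light:3, remember:3, head:2, have:2, singer:2, tree:2, old:2, stay:2, yet:1, wagon:1, run:1, our:1, gold:1, their:1, tiny:1, cry:1, glass:1, was:1
Hapax count = 10; token count = 28.
Ratio = 10 / 28 = 0.3571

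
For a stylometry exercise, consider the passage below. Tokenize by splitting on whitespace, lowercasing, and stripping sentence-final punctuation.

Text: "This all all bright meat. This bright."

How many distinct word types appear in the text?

4

Distinct types: {all, bright, meat, this}
V = 4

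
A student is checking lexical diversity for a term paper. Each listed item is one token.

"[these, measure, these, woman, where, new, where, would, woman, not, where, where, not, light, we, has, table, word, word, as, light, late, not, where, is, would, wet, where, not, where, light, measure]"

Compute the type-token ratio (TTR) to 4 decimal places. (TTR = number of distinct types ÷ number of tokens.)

0.5000

N = 32 tokens, V = 16 types.
TTR = V / N = 16 / 32 = 0.5000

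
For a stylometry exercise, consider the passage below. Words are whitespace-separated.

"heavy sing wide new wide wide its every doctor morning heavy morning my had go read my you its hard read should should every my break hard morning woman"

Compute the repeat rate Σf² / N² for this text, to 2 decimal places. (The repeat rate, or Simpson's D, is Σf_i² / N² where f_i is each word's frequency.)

0.07

Frequencies: wide:3, morning:3, my:3, heavy:2, its:2, every:2, read:2, hard:2, should:2, sing:1, new:1, doctor:1, had:1, go:1, you:1, break:1, woman:1
Σf² = 59; N² = 841
Repeat rate = 59 / 841 = 0.07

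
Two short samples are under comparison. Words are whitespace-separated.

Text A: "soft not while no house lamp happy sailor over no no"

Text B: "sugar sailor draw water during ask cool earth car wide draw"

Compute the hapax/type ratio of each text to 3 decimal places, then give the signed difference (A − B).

A: hapax=8, V=9, ratio=0.889
B: hapax=9, V=10, ratio=0.900
Difference = 0.889 − 0.900 = -0.011

-0.011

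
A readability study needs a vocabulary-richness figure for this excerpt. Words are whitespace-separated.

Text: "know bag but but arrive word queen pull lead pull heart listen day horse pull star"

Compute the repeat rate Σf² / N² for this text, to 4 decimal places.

0.0938

Frequencies: pull:3, but:2, know:1, bag:1, arrive:1, word:1, queen:1, lead:1, heart:1, listen:1, day:1, horse:1, star:1
Σf² = 24; N² = 256
Repeat rate = 24 / 256 = 0.0938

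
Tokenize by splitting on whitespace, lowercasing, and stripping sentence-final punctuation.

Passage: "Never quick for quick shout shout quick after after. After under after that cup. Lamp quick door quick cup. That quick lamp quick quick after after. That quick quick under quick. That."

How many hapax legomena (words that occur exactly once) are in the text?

Frequencies: quick:11, after:6, that:4, shout:2, under:2, cup:2, lamp:2, never:1, for:1, door:1
Hapax (freq=1): door, for, never

3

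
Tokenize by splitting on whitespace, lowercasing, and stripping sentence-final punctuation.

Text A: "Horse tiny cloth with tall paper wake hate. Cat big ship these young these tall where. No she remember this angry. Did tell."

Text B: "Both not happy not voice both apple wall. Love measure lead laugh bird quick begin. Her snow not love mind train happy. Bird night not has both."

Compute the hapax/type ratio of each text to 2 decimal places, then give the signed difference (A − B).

A: hapax=19, V=21, ratio=0.90
B: hapax=14, V=19, ratio=0.74
Difference = 0.90 − 0.74 = 0.16

0.16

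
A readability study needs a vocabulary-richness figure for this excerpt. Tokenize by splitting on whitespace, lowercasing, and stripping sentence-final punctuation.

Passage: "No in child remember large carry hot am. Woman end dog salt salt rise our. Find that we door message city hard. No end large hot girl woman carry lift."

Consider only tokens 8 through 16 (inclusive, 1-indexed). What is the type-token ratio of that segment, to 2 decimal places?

0.89

Segment tokens 8–16: am, woman, end, dog, salt, salt, rise, our, find
Segment N = 9, segment V = 8.
TTR = 8 / 9 = 0.89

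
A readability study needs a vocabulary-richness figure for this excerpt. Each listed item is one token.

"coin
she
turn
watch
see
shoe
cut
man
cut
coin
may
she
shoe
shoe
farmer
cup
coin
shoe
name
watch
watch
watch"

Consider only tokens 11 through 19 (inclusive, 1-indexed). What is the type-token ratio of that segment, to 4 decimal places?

Segment tokens 11–19: may, she, shoe, shoe, farmer, cup, coin, shoe, name
Segment N = 9, segment V = 7.
TTR = 7 / 9 = 0.7778

0.7778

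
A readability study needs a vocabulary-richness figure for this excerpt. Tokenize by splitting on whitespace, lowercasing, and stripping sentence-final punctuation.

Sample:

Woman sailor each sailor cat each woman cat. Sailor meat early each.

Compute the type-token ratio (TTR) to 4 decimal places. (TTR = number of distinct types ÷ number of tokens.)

N = 12 tokens, V = 6 types.
TTR = V / N = 6 / 12 = 0.5000

0.5000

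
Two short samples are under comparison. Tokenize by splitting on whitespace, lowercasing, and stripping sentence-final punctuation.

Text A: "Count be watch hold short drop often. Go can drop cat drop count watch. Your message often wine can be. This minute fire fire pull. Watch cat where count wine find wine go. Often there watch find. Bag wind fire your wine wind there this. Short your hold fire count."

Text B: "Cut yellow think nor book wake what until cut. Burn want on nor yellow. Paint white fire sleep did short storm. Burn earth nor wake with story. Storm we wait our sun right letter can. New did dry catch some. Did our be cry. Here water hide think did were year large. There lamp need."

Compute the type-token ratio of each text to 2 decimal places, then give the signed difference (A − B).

TTR(A) = 22/50 = 0.44
TTR(B) = 43/55 = 0.78
Difference = 0.44 − 0.78 = -0.34

-0.34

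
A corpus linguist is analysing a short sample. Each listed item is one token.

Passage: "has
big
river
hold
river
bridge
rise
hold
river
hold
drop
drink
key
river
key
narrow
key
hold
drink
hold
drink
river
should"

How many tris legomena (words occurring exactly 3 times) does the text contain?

2

Frequencies: river:5, hold:5, drink:3, key:3, has:1, big:1, bridge:1, rise:1, drop:1, narrow:1, should:1
Words with frequency 3: drink, key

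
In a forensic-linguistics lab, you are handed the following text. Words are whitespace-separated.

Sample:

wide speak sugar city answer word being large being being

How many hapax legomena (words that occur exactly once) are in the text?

7

Frequencies: being:3, wide:1, speak:1, sugar:1, city:1, answer:1, word:1, large:1
Hapax (freq=1): answer, city, large, speak, sugar, wide, word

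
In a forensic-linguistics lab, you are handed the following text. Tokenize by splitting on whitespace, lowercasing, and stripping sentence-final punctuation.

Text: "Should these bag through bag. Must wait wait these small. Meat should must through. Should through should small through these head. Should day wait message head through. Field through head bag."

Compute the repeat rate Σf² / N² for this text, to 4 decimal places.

0.1134

Frequencies: through:6, should:5, these:3, bag:3, wait:3, head:3, must:2, small:2, meat:1, day:1, message:1, field:1
Σf² = 109; N² = 961
Repeat rate = 109 / 961 = 0.1134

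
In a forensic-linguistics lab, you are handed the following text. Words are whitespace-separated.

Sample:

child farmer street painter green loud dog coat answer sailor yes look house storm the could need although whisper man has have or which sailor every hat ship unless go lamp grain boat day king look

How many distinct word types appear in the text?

34

Distinct types: {although, answer, boat, child, coat, could, day, dog, every, farmer, go, grain, green, has, hat, have, house, king, lamp, look, loud, man, need, or, painter, sailor, ship, storm, street, the, unless, which, whisper, yes}
V = 34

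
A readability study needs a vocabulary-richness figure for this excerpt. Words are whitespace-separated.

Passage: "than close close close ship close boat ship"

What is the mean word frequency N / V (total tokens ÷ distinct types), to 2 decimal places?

2.00

N = 8 tokens, V = 4 types.
Mean frequency = N / V = 8 / 4 = 2.00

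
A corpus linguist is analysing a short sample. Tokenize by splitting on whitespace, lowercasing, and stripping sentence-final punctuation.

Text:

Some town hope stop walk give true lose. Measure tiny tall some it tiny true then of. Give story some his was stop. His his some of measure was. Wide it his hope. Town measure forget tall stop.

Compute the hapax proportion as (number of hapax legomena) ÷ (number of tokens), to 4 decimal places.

0.1579

Frequencies: some:4, his:4, stop:3, measure:3, town:2, hope:2, give:2, true:2, tiny:2, tall:2, it:2, of:2, was:2, walk:1, lose:1, then:1, story:1, wide:1, forget:1
Hapax count = 6; token count = 38.
Ratio = 6 / 38 = 0.1579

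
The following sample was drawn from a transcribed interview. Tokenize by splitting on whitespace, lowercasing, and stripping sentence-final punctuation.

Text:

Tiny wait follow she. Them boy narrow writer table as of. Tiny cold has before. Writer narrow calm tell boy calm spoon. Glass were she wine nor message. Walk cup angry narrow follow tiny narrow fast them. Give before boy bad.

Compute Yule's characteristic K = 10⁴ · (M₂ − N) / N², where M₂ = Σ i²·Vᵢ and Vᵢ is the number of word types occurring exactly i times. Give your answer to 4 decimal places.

214.1582

Frequencies: narrow:4, tiny:3, boy:3, follow:2, she:2, them:2, writer:2, before:2, calm:2, wait:1, table:1, as:1, of:1, cold:1, has:1, tell:1, spoon:1, glass:1, were:1, wine:1, … (8 more, each freq 1)
N = 41. Frequency spectrum: V_1=19, V_2=6, V_3=2, V_4=1
M₂ = 1²·19 + 2²·6 + 3²·2 + 4²·1 = 77
K = 10000 × (77 − 41) / 41² = 214.1582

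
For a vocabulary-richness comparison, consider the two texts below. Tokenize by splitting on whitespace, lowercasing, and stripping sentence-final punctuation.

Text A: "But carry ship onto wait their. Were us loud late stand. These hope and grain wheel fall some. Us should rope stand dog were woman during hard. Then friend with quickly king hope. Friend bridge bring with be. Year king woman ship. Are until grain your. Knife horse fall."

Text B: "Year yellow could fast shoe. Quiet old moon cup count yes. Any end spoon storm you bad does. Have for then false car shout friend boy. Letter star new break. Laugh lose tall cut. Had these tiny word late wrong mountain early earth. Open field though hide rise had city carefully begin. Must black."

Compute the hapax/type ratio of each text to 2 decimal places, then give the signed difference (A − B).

A: hapax=27, V=38, ratio=0.71
B: hapax=52, V=53, ratio=0.98
Difference = 0.71 − 0.98 = -0.27

-0.27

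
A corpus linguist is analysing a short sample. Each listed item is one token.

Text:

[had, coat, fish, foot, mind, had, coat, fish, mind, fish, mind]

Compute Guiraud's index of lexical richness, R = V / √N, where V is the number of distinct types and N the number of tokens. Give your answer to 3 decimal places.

1.508

N = 11, V = 5.
√N = 3.316625
R = 5 / 3.316625 = 1.508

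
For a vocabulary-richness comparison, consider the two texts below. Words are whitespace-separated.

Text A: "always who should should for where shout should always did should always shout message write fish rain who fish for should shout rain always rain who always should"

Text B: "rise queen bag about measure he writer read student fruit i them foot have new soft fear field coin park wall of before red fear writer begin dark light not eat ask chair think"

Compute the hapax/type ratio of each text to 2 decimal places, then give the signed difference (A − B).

-0.58

A: hapax=4, V=11, ratio=0.36
B: hapax=30, V=32, ratio=0.94
Difference = 0.36 − 0.94 = -0.58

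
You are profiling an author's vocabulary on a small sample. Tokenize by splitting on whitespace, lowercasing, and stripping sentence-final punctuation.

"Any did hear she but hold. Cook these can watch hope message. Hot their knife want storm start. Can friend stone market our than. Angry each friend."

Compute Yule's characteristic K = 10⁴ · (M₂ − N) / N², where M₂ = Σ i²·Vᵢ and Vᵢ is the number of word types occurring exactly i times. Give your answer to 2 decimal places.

Frequencies: can:2, friend:2, any:1, did:1, hear:1, she:1, but:1, hold:1, cook:1, these:1, watch:1, hope:1, message:1, hot:1, their:1, knife:1, want:1, storm:1, start:1, stone:1, … (5 more, each freq 1)
N = 27. Frequency spectrum: V_1=23, V_2=2
M₂ = 1²·23 + 2²·2 = 31
K = 10000 × (31 − 27) / 27² = 54.87

54.87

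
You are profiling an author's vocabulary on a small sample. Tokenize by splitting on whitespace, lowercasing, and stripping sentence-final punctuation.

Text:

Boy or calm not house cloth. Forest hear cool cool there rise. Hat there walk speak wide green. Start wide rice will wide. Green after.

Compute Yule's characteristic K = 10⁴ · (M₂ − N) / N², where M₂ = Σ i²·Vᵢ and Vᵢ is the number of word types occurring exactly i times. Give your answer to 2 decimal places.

192.00

Frequencies: wide:3, cool:2, there:2, green:2, boy:1, or:1, calm:1, not:1, house:1, cloth:1, forest:1, hear:1, rise:1, hat:1, walk:1, speak:1, start:1, rice:1, will:1, after:1
N = 25. Frequency spectrum: V_1=16, V_2=3, V_3=1
M₂ = 1²·16 + 2²·3 + 3²·1 = 37
K = 10000 × (37 − 25) / 25² = 192.00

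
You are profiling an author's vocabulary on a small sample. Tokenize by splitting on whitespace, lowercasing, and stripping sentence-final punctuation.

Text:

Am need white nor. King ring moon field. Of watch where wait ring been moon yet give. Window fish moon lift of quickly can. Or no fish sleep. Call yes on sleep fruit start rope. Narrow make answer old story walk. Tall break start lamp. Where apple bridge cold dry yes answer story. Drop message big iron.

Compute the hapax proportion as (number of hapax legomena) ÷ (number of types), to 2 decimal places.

0.78

Frequencies: moon:3, ring:2, of:2, where:2, fish:2, sleep:2, yes:2, start:2, answer:2, story:2, am:1, need:1, white:1, nor:1, king:1, field:1, watch:1, wait:1, been:1, yet:1, … (26 more, each freq 1)
Hapax count = 36; type count = 46.
Ratio = 36 / 46 = 0.78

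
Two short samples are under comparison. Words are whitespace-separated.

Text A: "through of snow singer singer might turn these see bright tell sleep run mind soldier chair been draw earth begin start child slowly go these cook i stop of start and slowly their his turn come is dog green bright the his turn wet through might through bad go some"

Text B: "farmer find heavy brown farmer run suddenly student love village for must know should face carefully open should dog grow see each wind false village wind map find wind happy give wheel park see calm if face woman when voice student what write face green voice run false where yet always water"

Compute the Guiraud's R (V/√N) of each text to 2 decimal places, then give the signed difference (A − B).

-0.18

A: V=37, N=50, R=5.23
B: V=39, N=52, R=5.41
Difference = 5.23 − 5.41 = -0.18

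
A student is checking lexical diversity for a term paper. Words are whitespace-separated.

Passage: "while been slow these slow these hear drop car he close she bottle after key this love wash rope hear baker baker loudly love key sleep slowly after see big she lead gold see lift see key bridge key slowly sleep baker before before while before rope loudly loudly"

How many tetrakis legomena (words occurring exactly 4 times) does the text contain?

1

Frequencies: key:4, baker:3, loudly:3, see:3, before:3, while:2, slow:2, these:2, hear:2, she:2, after:2, love:2, rope:2, sleep:2, slowly:2, been:1, drop:1, car:1, he:1, close:1, … (8 more, each freq 1)
Words with frequency 4: key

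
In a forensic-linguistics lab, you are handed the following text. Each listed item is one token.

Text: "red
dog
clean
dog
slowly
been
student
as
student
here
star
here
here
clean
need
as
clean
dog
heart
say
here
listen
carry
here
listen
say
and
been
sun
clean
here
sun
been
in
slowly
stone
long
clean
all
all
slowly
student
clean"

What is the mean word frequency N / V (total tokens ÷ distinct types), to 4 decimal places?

N = 43 tokens, V = 20 types.
Mean frequency = N / V = 43 / 20 = 2.1500

2.1500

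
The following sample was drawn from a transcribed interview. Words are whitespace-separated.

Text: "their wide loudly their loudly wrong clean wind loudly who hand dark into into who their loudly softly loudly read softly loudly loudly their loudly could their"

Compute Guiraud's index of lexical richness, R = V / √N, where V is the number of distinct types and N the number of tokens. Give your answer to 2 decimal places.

N = 27, V = 13.
√N = 5.196152
R = 13 / 5.196152 = 2.50

2.50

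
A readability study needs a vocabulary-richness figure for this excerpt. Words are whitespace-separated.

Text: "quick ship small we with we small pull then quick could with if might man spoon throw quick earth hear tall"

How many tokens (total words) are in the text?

Tokens: quick, ship, small, we, with, we, small, pull, then, quick, could, with, if, might, man, spoon, throw, quick, earth, hear, tall
N = 21

21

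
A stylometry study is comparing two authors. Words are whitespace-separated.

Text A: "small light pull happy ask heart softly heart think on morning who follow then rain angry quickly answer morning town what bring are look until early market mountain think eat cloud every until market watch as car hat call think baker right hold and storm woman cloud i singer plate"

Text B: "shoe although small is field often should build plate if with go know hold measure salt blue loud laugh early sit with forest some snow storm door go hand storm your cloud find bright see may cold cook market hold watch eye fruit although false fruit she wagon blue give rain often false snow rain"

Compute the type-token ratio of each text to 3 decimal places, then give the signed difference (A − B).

0.060

TTR(A) = 43/50 = 0.860
TTR(B) = 44/55 = 0.800
Difference = 0.860 − 0.800 = 0.060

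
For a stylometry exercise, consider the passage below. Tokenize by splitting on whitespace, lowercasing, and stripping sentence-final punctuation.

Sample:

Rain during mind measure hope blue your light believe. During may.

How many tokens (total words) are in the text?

Tokens: rain, during, mind, measure, hope, blue, your, light, believe, during, may
N = 11

11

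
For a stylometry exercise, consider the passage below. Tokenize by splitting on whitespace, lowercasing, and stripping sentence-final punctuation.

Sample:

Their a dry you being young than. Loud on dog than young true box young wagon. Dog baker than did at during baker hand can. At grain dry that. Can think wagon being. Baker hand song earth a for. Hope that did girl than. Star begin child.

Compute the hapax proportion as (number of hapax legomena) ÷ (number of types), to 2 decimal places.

Frequencies: than:4, young:3, baker:3, a:2, dry:2, being:2, dog:2, wagon:2, did:2, at:2, hand:2, can:2, that:2, their:1, you:1, loud:1, on:1, true:1, box:1, during:1, … (10 more, each freq 1)
Hapax count = 17; type count = 30.
Ratio = 17 / 30 = 0.57

0.57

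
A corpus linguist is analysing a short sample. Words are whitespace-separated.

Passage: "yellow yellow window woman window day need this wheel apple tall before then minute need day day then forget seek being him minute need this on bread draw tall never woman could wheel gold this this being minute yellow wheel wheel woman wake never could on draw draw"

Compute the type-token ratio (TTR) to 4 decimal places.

N = 48 tokens, V = 23 types.
TTR = V / N = 23 / 48 = 0.4792

0.4792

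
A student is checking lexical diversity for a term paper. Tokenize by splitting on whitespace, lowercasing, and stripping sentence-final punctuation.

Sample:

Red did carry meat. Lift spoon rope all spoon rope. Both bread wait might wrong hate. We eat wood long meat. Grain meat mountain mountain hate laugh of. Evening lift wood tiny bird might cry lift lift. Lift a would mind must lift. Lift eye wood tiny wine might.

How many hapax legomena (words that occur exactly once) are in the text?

Frequencies: lift:7, meat:3, might:3, wood:3, spoon:2, rope:2, hate:2, mountain:2, tiny:2, red:1, did:1, carry:1, all:1, both:1, bread:1, wait:1, wrong:1, we:1, eat:1, long:1, … (12 more, each freq 1)
Hapax (freq=1): a, all, bird, both, bread, carry, cry, did, eat, evening, eye, grain, laugh, long, mind, must, of, red, wait, we, wine, would, wrong

23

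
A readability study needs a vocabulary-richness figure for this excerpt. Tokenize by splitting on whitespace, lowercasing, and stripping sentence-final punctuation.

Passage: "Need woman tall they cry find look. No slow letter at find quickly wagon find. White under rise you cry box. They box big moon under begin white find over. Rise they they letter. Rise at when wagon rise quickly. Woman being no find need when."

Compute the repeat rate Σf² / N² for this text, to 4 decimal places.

0.0539

Frequencies: find:5, they:4, rise:4, need:2, woman:2, cry:2, no:2, letter:2, at:2, quickly:2, wagon:2, white:2, under:2, box:2, when:2, tall:1, look:1, slow:1, you:1, big:1, … (4 more, each freq 1)
Σf² = 114; N² = 2116
Repeat rate = 114 / 2116 = 0.0539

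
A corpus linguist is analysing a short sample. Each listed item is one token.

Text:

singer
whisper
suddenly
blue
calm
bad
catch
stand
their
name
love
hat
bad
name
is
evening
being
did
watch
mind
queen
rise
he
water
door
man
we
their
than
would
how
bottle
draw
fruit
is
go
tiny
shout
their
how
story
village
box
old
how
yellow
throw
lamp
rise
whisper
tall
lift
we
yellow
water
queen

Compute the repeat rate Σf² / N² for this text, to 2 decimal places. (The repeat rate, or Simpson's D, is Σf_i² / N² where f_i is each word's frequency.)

Frequencies: their:3, how:3, whisper:2, bad:2, name:2, is:2, queen:2, rise:2, water:2, we:2, yellow:2, singer:1, suddenly:1, blue:1, calm:1, catch:1, stand:1, love:1, hat:1, evening:1, … (23 more, each freq 1)
Σf² = 86; N² = 3136
Repeat rate = 86 / 3136 = 0.03

0.03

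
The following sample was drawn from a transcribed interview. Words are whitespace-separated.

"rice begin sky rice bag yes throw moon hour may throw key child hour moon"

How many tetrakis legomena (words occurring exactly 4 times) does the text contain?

Frequencies: rice:2, throw:2, moon:2, hour:2, begin:1, sky:1, bag:1, yes:1, may:1, key:1, child:1
Words with frequency 4: (none)

0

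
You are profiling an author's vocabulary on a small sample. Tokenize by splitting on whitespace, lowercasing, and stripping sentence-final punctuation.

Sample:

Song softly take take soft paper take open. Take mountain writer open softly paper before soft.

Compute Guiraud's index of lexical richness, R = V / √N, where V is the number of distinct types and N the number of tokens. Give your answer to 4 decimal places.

2.2500

N = 16, V = 9.
√N = 4.000000
R = 9 / 4.000000 = 2.2500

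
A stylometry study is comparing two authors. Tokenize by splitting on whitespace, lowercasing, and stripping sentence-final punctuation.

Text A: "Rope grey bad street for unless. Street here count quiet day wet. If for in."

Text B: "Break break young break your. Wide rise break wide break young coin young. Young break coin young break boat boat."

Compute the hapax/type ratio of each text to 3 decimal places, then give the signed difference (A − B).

A: hapax=11, V=13, ratio=0.846
B: hapax=2, V=7, ratio=0.286
Difference = 0.846 − 0.286 = 0.560

0.560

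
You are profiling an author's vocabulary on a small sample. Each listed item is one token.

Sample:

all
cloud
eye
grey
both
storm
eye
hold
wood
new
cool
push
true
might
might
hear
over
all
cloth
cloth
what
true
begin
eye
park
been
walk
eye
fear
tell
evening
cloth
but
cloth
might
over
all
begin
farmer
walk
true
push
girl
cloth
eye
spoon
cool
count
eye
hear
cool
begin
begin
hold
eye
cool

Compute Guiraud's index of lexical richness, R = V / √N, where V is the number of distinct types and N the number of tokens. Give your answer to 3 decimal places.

3.875

N = 56, V = 29.
√N = 7.483315
R = 29 / 7.483315 = 3.875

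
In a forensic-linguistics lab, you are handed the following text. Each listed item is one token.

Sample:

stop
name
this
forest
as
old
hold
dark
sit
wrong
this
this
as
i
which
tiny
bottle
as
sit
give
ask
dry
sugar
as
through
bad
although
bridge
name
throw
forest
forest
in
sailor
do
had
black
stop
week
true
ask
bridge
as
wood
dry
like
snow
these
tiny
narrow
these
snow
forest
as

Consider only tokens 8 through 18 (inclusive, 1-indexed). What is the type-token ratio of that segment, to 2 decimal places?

0.82

Segment tokens 8–18: dark, sit, wrong, this, this, as, i, which, tiny, bottle, as
Segment N = 11, segment V = 9.
TTR = 9 / 11 = 0.82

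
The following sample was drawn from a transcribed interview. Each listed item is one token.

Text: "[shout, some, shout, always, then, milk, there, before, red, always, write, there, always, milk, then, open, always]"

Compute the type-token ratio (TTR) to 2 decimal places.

0.59

N = 17 tokens, V = 10 types.
TTR = V / N = 10 / 17 = 0.59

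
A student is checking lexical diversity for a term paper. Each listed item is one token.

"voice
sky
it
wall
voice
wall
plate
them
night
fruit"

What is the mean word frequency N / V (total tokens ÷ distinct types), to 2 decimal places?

1.25

N = 10 tokens, V = 8 types.
Mean frequency = N / V = 10 / 8 = 1.25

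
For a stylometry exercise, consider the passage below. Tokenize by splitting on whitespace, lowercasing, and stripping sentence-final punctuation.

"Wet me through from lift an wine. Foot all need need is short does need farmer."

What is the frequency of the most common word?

3

Frequencies: need:3, wet:1, me:1, through:1, from:1, lift:1, an:1, wine:1, foot:1, all:1, is:1, short:1, does:1, farmer:1
Most common: 'need' with frequency 3.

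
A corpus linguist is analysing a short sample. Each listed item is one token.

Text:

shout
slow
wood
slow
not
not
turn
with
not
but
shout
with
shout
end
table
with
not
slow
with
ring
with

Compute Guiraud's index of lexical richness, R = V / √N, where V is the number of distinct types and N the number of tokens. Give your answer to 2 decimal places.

N = 21, V = 10.
√N = 4.582576
R = 10 / 4.582576 = 2.18

2.18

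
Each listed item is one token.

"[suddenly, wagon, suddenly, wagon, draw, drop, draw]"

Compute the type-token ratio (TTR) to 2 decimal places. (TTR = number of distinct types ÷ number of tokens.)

N = 7 tokens, V = 4 types.
TTR = V / N = 4 / 7 = 0.57

0.57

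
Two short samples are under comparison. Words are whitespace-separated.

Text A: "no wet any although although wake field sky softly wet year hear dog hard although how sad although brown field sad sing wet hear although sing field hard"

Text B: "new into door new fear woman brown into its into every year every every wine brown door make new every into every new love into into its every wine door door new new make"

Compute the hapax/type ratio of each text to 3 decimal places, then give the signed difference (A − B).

A: hapax=9, V=16, ratio=0.563
B: hapax=4, V=12, ratio=0.333
Difference = 0.563 − 0.333 = 0.230

0.230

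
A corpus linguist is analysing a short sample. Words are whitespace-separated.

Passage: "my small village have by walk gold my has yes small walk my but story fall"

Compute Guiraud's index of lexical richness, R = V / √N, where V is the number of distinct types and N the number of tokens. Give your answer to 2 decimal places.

N = 16, V = 12.
√N = 4.000000
R = 12 / 4.000000 = 3.00

3.00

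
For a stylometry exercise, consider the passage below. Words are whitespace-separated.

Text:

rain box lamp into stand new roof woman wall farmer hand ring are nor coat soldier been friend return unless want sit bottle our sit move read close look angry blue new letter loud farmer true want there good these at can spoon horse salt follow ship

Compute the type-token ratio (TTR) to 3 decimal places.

0.915

N = 47 tokens, V = 43 types.
TTR = V / N = 43 / 47 = 0.915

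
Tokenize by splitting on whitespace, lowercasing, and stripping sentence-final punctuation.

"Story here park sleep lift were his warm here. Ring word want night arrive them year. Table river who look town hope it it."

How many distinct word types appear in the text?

Distinct types: {arrive, here, his, hope, it, lift, look, night, park, ring, river, sleep, story, table, them, town, want, warm, were, who, word, year}
V = 22

22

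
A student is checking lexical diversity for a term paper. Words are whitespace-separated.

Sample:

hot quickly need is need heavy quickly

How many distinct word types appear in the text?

5

Distinct types: {heavy, hot, is, need, quickly}
V = 5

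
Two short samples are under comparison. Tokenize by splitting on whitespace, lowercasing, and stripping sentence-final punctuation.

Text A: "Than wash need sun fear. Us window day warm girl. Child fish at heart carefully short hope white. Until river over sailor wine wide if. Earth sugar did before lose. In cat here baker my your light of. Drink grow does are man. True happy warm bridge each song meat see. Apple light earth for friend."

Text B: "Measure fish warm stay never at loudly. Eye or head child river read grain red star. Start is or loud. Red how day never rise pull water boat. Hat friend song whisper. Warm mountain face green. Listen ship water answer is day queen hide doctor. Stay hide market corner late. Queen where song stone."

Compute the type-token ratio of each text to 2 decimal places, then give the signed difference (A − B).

0.15

TTR(A) = 53/56 = 0.95
TTR(B) = 43/54 = 0.80
Difference = 0.95 − 0.80 = 0.15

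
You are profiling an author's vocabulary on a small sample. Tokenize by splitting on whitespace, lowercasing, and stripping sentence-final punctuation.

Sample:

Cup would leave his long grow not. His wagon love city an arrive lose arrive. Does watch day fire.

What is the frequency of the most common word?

2

Frequencies: his:2, arrive:2, cup:1, would:1, leave:1, long:1, grow:1, not:1, wagon:1, love:1, city:1, an:1, lose:1, does:1, watch:1, day:1, fire:1
Most common: 'his' with frequency 2.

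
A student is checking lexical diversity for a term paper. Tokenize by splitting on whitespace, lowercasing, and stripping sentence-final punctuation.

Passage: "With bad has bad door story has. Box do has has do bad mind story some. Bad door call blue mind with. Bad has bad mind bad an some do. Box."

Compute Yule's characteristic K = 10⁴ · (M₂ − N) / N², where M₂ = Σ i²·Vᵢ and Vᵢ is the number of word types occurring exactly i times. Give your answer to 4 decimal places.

Frequencies: bad:7, has:5, do:3, mind:3, with:2, door:2, story:2, box:2, some:2, call:1, blue:1, an:1
N = 31. Frequency spectrum: V_1=3, V_2=5, V_3=2, V_5=1, V_7=1
M₂ = 1²·3 + 2²·5 + 3²·2 + 5²·1 + 7²·1 = 115
K = 10000 × (115 − 31) / 31² = 874.0895

874.0895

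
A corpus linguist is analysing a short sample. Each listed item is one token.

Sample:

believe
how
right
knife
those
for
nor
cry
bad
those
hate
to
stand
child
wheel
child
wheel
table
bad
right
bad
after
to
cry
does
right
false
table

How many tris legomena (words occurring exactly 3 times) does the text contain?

2

Frequencies: right:3, bad:3, those:2, cry:2, to:2, child:2, wheel:2, table:2, believe:1, how:1, knife:1, for:1, nor:1, hate:1, stand:1, after:1, does:1, false:1
Words with frequency 3: bad, right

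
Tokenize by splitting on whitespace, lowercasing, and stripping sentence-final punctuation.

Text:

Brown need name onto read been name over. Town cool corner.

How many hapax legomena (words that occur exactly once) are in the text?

9

Frequencies: name:2, brown:1, need:1, onto:1, read:1, been:1, over:1, town:1, cool:1, corner:1
Hapax (freq=1): been, brown, cool, corner, need, onto, over, read, town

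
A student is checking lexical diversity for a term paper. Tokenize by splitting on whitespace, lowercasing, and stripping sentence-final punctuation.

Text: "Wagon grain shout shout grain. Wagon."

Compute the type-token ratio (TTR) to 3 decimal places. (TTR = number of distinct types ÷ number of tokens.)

0.500

N = 6 tokens, V = 3 types.
TTR = V / N = 3 / 6 = 0.500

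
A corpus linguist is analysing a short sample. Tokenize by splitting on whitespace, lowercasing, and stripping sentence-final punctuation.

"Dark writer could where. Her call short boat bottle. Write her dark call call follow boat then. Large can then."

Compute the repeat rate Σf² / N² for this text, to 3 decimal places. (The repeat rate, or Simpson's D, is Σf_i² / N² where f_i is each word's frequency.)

Frequencies: call:3, dark:2, her:2, boat:2, then:2, writer:1, could:1, where:1, short:1, bottle:1, write:1, follow:1, large:1, can:1
Σf² = 34; N² = 400
Repeat rate = 34 / 400 = 0.085

0.085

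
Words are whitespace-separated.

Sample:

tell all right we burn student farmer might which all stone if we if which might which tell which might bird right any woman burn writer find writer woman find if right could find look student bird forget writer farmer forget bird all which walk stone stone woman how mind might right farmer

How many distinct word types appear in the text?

22

Distinct types: {all, any, bird, burn, could, farmer, find, forget, how, if, look, might, mind, right, stone, student, tell, walk, we, which, woman, writer}
V = 22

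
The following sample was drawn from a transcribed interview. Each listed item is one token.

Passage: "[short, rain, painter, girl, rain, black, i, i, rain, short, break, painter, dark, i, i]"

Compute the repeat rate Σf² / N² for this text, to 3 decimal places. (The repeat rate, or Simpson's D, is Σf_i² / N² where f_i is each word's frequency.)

0.164

Frequencies: i:4, rain:3, short:2, painter:2, girl:1, black:1, break:1, dark:1
Σf² = 37; N² = 225
Repeat rate = 37 / 225 = 0.164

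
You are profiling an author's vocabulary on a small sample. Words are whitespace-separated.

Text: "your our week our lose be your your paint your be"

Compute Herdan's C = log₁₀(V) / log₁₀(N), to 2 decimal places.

N = 11, V = 6.
log₁₀(V) = 0.778151, log₁₀(N) = 1.041393
C = 0.778151 / 1.041393 = 0.75

0.75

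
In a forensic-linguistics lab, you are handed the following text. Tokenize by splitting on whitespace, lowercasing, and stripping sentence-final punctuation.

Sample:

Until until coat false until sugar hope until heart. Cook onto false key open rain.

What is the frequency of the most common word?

4

Frequencies: until:4, false:2, coat:1, sugar:1, hope:1, heart:1, cook:1, onto:1, key:1, open:1, rain:1
Most common: 'until' with frequency 4.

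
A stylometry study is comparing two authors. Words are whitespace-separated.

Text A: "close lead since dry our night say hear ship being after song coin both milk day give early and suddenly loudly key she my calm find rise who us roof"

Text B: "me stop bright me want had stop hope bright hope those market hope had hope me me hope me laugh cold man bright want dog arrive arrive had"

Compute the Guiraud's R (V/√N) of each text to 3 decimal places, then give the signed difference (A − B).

A: V=30, N=30, R=5.477
B: V=13, N=28, R=2.457
Difference = 5.477 − 2.457 = 3.020

3.020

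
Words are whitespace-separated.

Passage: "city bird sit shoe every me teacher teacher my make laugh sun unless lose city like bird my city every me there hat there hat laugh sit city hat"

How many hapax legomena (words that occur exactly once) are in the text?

Frequencies: city:4, hat:3, bird:2, sit:2, every:2, me:2, teacher:2, my:2, laugh:2, there:2, shoe:1, make:1, sun:1, unless:1, lose:1, like:1
Hapax (freq=1): like, lose, make, shoe, sun, unless

6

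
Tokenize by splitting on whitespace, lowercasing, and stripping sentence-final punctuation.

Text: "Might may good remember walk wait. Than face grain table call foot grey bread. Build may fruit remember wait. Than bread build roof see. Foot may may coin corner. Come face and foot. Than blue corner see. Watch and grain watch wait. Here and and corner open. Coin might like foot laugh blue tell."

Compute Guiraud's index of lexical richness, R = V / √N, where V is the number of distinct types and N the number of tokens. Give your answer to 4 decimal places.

3.9464

N = 54, V = 29.
√N = 7.348469
R = 29 / 7.348469 = 3.9464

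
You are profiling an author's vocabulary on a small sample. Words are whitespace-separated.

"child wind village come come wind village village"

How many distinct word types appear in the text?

Distinct types: {child, come, village, wind}
V = 4

4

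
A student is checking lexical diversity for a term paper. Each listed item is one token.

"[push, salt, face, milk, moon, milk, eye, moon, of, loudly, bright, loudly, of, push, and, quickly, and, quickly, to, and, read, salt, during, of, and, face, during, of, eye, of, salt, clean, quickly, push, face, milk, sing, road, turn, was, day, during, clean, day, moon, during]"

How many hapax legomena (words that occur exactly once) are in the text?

7

Frequencies: of:5, and:4, during:4, push:3, salt:3, face:3, milk:3, moon:3, quickly:3, eye:2, loudly:2, clean:2, day:2, bright:1, to:1, read:1, sing:1, road:1, turn:1, was:1
Hapax (freq=1): bright, read, road, sing, to, turn, was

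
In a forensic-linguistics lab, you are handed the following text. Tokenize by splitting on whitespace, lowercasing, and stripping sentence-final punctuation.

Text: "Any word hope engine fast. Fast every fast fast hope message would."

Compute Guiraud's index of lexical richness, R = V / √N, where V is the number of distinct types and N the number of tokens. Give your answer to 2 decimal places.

2.31

N = 12, V = 8.
√N = 3.464102
R = 8 / 3.464102 = 2.31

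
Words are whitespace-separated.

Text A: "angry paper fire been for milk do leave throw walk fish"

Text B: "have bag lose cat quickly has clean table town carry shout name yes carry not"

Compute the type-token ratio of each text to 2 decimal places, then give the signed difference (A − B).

0.07

TTR(A) = 11/11 = 1.00
TTR(B) = 14/15 = 0.93
Difference = 1.00 − 0.93 = 0.07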